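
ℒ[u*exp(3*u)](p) (p - 3)^(-2)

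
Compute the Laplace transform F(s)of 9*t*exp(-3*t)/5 9/(5*(s + 3)^2)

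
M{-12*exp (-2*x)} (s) -12*gamma (s)/2^s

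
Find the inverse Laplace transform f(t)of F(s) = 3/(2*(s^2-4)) 3*sinh(2*t)/4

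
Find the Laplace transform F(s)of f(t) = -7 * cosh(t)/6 -7 * s/(6 * s^2 - 6)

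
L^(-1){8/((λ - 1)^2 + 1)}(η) 8 * exp(η) * sin(η)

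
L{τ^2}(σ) 2/σ^3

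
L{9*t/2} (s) 9/ (2*s^2)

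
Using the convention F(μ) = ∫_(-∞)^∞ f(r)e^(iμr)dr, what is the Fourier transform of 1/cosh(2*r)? pi/(2*cosh(pi*μ/4))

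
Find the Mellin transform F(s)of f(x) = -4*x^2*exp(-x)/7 -4*gamma(s + 2)/7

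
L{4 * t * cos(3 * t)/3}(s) 4 * (s^2 - 9)/(3 * (s^2 + 9)^2)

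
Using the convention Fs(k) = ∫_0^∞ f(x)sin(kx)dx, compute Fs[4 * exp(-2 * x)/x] 4 * atan(k/2)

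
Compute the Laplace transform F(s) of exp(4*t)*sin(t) 1/((s - 4) ^2 + 1) 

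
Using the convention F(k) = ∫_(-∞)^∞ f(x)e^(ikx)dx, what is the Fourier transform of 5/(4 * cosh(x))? 5 * pi/(4 * cosh(pi * k/2))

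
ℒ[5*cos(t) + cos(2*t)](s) s/(s^2 + 4) + 5*s/(s^2 + 1)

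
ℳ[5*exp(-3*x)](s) 5*gamma(s)/3^s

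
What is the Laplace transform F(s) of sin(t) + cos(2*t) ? s/(s^2 + 4) + 1/(s^2 + 1) 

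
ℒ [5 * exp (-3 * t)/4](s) 5/ (4 * (s + 3))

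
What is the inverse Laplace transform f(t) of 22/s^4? 11 * t^3/3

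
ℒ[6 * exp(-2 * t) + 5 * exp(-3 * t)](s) 6/(s + 2) + 5/(s + 3)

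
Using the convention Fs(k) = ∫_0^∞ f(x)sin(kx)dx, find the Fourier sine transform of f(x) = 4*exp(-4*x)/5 4*k/(5*(k^2 + 16))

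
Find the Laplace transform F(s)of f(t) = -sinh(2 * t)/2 -1/(s^2 - 4)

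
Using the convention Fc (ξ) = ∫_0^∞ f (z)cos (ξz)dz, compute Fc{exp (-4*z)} 4/ (ξ^2 + 16)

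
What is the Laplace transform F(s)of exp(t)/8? 1/(8*(s - 1))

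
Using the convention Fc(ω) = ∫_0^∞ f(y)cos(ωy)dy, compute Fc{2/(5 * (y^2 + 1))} pi * exp(-ω)/5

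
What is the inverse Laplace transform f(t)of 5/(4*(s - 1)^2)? 5*t*exp(t)/4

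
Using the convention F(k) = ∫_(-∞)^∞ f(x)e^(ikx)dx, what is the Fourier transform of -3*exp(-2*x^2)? -3*sqrt(2)*sqrt(pi)*exp(-k^2/8)/2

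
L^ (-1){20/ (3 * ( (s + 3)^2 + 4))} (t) 10 * exp (-3 * t) * sin (2 * t)/3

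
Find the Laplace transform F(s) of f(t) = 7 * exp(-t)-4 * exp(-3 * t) 7/(s + 1)-4/(s + 3) 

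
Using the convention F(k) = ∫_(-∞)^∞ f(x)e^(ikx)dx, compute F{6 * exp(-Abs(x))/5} 12/(5 * (k^2 + 1))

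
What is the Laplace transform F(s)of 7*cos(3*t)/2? 7*s/(2*(s^2 + 9))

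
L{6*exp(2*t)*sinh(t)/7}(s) 6/(7*((s - 2)^2-1))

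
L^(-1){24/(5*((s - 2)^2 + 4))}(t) 12*exp(2*t)*sin(2*t)/5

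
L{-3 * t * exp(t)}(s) -3/(s - 1)^2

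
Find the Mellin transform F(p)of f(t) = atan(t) -pi * sec(pi * p/2)/(2 * p)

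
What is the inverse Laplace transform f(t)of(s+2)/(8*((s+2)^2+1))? exp(-2*t)*cos(t)/8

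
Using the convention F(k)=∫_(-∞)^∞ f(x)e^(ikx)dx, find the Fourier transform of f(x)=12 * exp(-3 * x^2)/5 4 * sqrt(3) * sqrt(pi) * exp(-k^2/12)/5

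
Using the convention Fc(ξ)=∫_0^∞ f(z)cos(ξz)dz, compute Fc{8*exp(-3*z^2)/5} 4*sqrt(3)*sqrt(pi)*exp(-ξ^2/12)/15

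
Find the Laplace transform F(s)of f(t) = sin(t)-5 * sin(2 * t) 1/(s^2 + 1)-10/(s^2 + 4)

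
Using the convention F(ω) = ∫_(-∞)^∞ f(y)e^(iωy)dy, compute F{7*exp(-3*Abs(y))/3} 14/(ω^2+9)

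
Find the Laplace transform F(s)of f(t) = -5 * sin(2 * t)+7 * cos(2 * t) 7 * s/(s^2+4) - 10/(s^2+4)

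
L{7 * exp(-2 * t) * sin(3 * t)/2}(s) 21/(2 * ((s + 2)^2 + 9))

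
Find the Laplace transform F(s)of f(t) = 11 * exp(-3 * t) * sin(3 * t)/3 11/((s+3)^2+9)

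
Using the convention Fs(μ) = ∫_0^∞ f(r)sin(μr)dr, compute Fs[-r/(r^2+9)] -pi*exp(-3*μ)/2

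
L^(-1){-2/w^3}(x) -x^2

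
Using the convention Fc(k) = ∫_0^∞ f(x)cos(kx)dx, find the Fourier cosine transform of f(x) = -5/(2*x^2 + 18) -5*pi*exp(-3*k)/12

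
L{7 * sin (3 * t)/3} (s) 7/ (s^2 + 9)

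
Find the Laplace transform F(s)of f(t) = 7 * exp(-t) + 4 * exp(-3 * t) 7/(s + 1) + 4/(s + 3)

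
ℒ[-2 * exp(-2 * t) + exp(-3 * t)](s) 1/(s + 3) - 2/(s + 2)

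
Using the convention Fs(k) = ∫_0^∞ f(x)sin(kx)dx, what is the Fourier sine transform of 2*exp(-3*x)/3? 2*k/(3*(k^2 + 9))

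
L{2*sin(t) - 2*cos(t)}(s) 2/(s^2+1) - 2*s/(s^2+1)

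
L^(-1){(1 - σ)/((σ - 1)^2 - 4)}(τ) -exp(τ) * cosh(2 * τ)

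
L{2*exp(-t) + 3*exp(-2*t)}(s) 3/(s + 2) + 2/(s + 1)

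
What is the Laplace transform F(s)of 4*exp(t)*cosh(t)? 4*(s - 1)/(s*(s - 2))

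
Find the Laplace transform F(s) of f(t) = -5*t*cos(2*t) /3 5*(4 - s^2) /(3*(s^2+4) ^2) 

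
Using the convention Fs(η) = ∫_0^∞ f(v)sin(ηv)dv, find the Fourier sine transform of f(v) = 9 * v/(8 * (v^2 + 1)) 9 * pi * exp(-η)/16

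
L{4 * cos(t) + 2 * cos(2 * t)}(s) 2 * s/(s^2 + 4) + 4 * s/(s^2 + 1)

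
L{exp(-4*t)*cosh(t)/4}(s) (s+4)/(4*((s+4)^2-1))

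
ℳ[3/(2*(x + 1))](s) 3*pi*csc(pi*s)/2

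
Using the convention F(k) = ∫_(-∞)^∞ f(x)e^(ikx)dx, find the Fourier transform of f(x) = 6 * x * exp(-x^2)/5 3 * I * sqrt(pi) * k * exp(-k^2/4)/5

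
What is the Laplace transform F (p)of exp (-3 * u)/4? 1/ (4 * (p + 3))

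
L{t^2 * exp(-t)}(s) 2/(s + 1)^3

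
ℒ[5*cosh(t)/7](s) 5*s/(7*(s^2-1))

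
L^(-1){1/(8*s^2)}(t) t/8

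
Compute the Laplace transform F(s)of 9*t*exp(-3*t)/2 9/(2*(s + 3)^2)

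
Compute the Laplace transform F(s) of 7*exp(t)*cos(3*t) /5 7*(s - 1) /(5*((s - 1) ^2 + 9) ) 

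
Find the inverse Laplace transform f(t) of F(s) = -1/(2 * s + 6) -exp(-3 * t) /2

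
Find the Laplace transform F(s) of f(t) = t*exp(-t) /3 1/(3*(s + 1) ^2) 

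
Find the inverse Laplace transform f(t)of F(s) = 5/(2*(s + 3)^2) 5*t*exp(-3*t)/2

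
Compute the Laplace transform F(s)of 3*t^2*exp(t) 6/(s - 1)^3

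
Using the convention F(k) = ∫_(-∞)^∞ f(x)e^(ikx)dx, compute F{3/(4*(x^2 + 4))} 3*pi*exp(-2*Abs(k))/8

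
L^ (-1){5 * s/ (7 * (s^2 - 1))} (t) 5 * cosh (t)/7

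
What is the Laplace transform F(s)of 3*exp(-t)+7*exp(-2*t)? 7/(s+2)+3/(s+1)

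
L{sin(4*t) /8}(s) 1/(2*(s^2 + 16) ) 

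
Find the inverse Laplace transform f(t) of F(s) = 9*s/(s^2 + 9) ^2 3*t*sin(3*t) /2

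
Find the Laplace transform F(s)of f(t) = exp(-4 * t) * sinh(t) 1/((s + 4)^2 - 1)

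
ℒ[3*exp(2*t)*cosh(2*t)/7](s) 3*(s - 2)/(7*s*(s - 4))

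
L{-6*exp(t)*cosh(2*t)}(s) 6*(1 - s)/((s - 1)^2 - 4)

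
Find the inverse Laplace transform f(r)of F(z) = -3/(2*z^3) -3*r^2/4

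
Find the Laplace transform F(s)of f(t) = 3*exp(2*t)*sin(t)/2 3/(2*((s - 2)^2+1))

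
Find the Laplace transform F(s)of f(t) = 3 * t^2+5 6/s^3+5/s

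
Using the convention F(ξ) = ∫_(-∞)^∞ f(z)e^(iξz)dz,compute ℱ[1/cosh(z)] pi/cosh(pi*ξ/2)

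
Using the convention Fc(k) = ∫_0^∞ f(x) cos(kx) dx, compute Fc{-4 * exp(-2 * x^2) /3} -sqrt(2) * sqrt(pi) * exp(-k^2/8) /3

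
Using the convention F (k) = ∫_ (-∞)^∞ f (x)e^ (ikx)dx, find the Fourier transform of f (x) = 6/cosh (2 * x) 3 * pi/cosh (pi * k/4)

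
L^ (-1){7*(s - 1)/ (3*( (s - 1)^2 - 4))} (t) 7*exp (t)*cosh (2*t)/3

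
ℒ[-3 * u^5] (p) -360/p^6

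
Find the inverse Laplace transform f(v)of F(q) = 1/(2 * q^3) v^2/4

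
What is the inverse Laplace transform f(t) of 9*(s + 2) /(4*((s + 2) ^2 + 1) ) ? 9*exp(-2*t)*cos(t) /4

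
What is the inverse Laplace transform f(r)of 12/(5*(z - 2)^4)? 2*r^3*exp(2*r)/5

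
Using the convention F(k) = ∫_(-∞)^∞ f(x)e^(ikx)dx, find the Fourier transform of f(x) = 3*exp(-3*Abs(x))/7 18/(7*(k^2 + 9))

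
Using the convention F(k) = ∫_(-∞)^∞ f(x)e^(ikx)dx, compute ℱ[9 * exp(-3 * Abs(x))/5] 54/(5 * (k^2 + 9))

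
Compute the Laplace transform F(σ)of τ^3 6/σ^4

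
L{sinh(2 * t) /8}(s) 1/(4 * (s^2 - 4) ) 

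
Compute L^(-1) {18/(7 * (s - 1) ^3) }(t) 9 * t^2 * exp(t) /7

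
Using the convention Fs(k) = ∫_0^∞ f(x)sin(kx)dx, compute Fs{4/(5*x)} 2*pi/5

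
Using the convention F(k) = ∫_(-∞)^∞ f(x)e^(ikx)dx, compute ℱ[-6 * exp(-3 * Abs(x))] -36/(k^2+9)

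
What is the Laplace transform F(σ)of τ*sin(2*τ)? 4*σ/(σ^2+4)^2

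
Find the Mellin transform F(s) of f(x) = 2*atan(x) -pi*sec(pi*s/2) /s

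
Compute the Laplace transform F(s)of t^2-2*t 2/s^3-2/s^2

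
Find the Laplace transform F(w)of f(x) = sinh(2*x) 2/(w^2 - 4)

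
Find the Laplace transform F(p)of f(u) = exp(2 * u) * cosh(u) (p - 2)/((p - 2)^2 - 1)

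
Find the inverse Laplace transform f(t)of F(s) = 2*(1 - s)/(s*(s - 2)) -2*exp(t)*cosh(t)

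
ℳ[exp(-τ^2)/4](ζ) gamma(ζ/2)/8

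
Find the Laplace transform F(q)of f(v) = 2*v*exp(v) 2/(q - 1)^2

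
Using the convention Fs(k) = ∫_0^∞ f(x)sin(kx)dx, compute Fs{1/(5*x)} pi/10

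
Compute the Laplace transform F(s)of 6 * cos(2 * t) 6 * s/(s^2 + 4)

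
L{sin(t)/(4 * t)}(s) atan(1/s)/4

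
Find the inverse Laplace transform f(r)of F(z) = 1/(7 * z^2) r/7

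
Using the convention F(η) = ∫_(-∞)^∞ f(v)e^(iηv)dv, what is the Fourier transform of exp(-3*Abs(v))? 6/(η^2+9)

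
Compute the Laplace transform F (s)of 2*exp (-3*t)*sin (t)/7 2/ (7*( (s + 3)^2 + 1))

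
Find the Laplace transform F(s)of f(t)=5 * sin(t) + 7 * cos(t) 7 * s/(s^2 + 1) + 5/(s^2 + 1)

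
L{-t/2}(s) -1/(2*s^2)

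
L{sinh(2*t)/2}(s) 1/(s^2-4)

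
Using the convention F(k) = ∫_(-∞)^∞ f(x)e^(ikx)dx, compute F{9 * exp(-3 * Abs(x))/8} 27/(4 * (k^2 + 9))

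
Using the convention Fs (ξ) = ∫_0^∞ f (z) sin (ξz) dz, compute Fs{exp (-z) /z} atan (ξ) 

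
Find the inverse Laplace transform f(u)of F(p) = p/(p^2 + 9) cos(3*u)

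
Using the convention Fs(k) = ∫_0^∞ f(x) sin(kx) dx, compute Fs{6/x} 3*pi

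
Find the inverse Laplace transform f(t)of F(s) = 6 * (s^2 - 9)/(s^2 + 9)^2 6 * t * cos(3 * t)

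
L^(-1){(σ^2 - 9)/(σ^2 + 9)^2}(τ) τ*cos(3*τ)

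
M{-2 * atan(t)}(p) pi * sec(pi * p/2)/p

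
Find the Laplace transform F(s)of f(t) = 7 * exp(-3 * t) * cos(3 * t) 7 * (s+3)/((s+3)^2+9)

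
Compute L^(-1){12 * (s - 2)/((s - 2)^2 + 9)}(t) 12 * exp(2 * t) * cos(3 * t)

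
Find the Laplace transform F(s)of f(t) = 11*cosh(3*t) 11*s/(s^2-9)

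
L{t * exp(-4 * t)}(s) (s + 4)^(-2)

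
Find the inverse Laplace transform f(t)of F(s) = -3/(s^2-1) -3*sinh(t)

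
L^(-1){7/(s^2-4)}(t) 7 * sinh(2 * t)/2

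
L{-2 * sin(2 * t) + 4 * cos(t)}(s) 4 * s/(s^2 + 1) - 4/(s^2 + 4)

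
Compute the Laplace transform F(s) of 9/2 9/(2*s) 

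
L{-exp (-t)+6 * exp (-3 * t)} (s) 6/ (s+3) - 1/ (s+1)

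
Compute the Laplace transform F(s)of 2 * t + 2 2/s + 2/s^2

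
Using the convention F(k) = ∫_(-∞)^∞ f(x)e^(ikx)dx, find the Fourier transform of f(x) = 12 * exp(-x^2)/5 12 * sqrt(pi) * exp(-k^2/4)/5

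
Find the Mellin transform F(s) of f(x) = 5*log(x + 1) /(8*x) -5*pi*csc(pi*s) /(8*s - 8) 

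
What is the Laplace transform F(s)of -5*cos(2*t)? -5*s/(s^2 + 4)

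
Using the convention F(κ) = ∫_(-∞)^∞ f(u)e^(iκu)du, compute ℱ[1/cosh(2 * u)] pi/(2 * cosh(pi * κ/4))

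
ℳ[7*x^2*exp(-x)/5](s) 7*gamma(s + 2)/5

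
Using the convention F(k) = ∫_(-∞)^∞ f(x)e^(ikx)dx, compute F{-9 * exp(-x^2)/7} -9 * sqrt(pi) * exp(-k^2/4)/7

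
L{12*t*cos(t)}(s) 12*(s^2-1)/(s^2 + 1)^2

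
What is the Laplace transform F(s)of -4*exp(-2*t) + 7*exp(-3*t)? 7/(s + 3) - 4/(s + 2)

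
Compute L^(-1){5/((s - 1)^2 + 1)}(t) 5 * exp(t) * sin(t)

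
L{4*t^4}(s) 96/s^5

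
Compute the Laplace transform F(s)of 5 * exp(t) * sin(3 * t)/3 5/((s - 1)^2 + 9)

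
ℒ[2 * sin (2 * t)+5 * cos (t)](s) 5 * s/ (s^2+1)+4/ (s^2+4)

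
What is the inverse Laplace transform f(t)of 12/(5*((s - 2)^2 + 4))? 6*exp(2*t)*sin(2*t)/5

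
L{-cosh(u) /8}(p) -p/(8 * p^2-8) 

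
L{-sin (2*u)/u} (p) -atan (2/p)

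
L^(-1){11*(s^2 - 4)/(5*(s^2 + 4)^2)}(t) 11*t*cos(2*t)/5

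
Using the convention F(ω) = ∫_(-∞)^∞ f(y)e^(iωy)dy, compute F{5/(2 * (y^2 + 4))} 5 * pi * exp(-2 * Abs(ω))/4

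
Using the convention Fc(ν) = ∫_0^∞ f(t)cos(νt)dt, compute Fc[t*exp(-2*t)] (4 - ν^2)/(ν^2 + 4)^2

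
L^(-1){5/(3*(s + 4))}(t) 5*exp(-4*t)/3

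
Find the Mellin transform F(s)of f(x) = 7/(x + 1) 7 * pi * csc(pi * s)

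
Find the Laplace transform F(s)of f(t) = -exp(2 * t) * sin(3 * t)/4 -3/(4 * (s - 2)^2 + 36)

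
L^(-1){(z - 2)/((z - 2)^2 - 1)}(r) exp(2 * r) * cosh(r)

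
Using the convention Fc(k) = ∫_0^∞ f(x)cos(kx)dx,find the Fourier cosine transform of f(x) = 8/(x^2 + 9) 4*pi*exp(-3*k)/3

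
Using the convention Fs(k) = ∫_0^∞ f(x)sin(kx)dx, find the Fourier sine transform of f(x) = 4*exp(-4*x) 4*k/(k^2 + 16)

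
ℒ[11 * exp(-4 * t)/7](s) 11/(7 * (s + 4))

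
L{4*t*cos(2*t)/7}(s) 4*(s^2 - 4)/(7*(s^2 + 4)^2)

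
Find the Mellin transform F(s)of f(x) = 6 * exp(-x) 6 * gamma(s)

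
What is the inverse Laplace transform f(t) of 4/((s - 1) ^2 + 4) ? 2 * exp(t) * sin(2 * t) 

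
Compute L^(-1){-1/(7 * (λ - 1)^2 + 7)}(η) -exp(η) * sin(η)/7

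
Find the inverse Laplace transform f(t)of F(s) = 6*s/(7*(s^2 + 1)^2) 3*t*sin(t)/7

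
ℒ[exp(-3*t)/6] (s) 1/(6*(s+3))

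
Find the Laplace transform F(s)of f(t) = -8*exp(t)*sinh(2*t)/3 -16/(3*(s - 1)^2-12)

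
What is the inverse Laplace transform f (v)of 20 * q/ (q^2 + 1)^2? 10 * v * sin (v)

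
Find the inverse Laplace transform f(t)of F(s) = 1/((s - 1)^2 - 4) exp(t) * sinh(2 * t)/2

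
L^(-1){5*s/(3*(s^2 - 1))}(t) 5*cosh(t)/3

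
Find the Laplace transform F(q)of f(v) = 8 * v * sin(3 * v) 48 * q/(q^2 + 9)^2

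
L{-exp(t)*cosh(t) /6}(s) (1 - s) /(6*s*(s - 2) ) 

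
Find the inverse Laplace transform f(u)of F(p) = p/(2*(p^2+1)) cos(u)/2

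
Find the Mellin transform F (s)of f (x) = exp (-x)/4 gamma (s)/4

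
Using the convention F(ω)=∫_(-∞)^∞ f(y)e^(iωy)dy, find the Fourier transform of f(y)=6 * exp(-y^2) 6 * sqrt(pi) * exp(-ω^2/4)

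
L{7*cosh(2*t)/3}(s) 7*s/(3*(s^2-4))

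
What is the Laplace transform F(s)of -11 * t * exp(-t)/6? -11/(6 * (s+1)^2)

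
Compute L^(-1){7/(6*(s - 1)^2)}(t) 7*t*exp(t)/6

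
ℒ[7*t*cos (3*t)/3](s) 7*(s^2-9)/ (3*(s^2+9)^2)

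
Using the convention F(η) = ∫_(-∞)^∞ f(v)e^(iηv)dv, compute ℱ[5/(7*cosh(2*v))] 5*pi/(14*cosh(pi*η/4))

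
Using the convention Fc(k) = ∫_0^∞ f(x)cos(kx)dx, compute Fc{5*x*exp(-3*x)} 5*(9 - k^2)/(k^2 + 9)^2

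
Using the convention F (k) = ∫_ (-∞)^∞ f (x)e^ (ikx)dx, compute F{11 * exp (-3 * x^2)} 11 * sqrt (3) * sqrt (pi) * exp (-k^2/12)/3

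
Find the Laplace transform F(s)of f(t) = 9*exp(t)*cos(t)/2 9*(s - 1)/(2*((s - 1)^2 + 1))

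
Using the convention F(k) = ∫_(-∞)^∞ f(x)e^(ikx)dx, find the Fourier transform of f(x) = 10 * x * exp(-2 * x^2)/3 5 * sqrt(2) * I * sqrt(pi) * k * exp(-k^2/8)/12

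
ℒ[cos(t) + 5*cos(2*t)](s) 5*s/(s^2 + 4) + s/(s^2 + 1)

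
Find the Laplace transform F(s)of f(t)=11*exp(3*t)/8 11/(8*(s - 3))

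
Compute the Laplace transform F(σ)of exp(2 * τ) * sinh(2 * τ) 2/(σ * (σ - 4))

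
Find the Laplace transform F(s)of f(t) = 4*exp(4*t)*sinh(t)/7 4/(7*((s - 4)^2-1))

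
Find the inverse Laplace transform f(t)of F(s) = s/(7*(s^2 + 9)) cos(3*t)/7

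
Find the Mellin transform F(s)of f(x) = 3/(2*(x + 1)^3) 3*pi*(s - 2)*(s - 1)/(4*sin(pi*s))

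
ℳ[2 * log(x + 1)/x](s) -2 * pi * csc(pi * s)/(s - 1)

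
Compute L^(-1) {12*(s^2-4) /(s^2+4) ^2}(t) 12*t*cos(2*t) 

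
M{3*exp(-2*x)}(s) 3*gamma(s)/2^s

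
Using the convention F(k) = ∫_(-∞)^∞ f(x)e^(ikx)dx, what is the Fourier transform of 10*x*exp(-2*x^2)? 5*sqrt(2)*I*sqrt(pi)*k*exp(-k^2/8)/4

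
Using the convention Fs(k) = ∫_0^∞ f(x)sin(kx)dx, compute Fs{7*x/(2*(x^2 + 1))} 7*pi*exp(-k)/4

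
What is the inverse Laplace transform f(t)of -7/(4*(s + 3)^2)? -7*t*exp(-3*t)/4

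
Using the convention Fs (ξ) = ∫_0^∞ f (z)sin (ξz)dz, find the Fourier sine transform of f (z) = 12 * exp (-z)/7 12 * ξ/ (7 * (ξ^2 + 1))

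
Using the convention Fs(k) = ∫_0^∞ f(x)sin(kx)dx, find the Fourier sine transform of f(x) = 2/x pi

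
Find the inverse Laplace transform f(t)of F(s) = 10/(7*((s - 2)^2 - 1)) 10*exp(2*t)*sinh(t)/7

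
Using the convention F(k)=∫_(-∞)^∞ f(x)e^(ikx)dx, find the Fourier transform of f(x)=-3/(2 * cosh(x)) -3 * pi/(2 * cosh(pi * k/2))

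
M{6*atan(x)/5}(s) -3*pi*sec(pi*s/2)/(5*s)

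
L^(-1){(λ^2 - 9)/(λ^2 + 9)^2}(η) η * cos(3 * η)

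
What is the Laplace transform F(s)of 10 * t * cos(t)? 10 * (s^2 - 1)/(s^2 + 1)^2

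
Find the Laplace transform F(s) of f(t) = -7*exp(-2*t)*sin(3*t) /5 -21/(5*(s + 2) ^2 + 45) 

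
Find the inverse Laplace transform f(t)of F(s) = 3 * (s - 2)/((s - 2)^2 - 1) 3 * exp(2 * t) * cosh(t)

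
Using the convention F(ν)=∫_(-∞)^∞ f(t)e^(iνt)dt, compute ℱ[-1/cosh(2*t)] -pi/(2*cosh(pi*ν/4))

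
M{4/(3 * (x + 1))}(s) 4 * pi * csc(pi * s)/3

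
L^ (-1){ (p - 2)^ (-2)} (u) u*exp (2*u)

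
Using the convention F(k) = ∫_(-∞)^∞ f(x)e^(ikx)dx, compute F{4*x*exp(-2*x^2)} sqrt(2)*I*sqrt(pi)*k*exp(-k^2/8)/2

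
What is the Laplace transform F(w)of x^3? 6/w^4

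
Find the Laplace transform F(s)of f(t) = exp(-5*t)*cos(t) (s + 5)/((s + 5)^2 + 1)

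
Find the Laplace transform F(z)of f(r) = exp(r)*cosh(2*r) (z - 1)/((z - 1)^2 - 4)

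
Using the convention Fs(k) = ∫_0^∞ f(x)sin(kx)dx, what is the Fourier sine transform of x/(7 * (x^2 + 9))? pi * exp(-3 * k)/14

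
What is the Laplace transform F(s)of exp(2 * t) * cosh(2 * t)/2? (s - 2)/(2 * s * (s - 4))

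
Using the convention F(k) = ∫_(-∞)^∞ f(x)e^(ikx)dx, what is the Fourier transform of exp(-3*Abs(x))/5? 6/(5*(k^2 + 9))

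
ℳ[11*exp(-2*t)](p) 11*gamma(p)/2^p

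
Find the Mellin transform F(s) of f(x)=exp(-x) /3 gamma(s) /3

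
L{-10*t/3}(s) -10/(3*s^2)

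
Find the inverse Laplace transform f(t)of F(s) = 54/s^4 9 * t^3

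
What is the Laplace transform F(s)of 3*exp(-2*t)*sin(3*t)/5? 9/(5*((s+2)^2+9))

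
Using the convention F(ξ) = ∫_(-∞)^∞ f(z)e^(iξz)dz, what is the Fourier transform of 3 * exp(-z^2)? 3 * sqrt(pi) * exp(-ξ^2/4)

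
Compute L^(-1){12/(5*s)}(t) 12/5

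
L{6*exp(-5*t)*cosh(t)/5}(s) 6*(s + 5)/(5*((s + 5)^2 - 1))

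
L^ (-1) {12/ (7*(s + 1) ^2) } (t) 12*t*exp (-t) /7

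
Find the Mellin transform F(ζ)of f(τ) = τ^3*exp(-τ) gamma(ζ + 3)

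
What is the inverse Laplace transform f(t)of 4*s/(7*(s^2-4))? 4*cosh(2*t)/7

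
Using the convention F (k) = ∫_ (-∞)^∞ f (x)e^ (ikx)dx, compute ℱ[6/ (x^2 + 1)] 6*pi*exp (-Abs (k))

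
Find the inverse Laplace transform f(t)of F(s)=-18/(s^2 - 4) -9*sinh(2*t)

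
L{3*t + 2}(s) 2/s + 3/s^2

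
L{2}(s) 2/s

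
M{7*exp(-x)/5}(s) 7*gamma(s)/5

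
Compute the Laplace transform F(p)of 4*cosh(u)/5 4*p/(5*(p^2 - 1))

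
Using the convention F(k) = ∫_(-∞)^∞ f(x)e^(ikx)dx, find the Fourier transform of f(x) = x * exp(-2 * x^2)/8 sqrt(2) * I * sqrt(pi) * k * exp(-k^2/8)/64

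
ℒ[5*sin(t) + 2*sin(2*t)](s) 5/(s^2 + 1) + 4/(s^2 + 4)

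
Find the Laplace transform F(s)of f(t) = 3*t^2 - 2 6/s^3 - 2/s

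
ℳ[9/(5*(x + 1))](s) 9*pi*csc(pi*s)/5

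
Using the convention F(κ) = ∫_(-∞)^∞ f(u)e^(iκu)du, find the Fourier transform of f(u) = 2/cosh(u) 2*pi/cosh(pi*κ/2)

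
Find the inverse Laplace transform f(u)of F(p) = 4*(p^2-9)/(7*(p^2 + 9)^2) 4*u*cos(3*u)/7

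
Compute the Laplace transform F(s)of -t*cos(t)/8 (1 - s^2)/(8*(s^2 + 1)^2)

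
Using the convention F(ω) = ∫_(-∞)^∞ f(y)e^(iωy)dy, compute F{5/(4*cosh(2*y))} 5*pi/(8*cosh(pi*ω/4))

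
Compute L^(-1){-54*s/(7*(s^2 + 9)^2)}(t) -9*t*sin(3*t)/7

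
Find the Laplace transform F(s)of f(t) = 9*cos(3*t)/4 9*s/(4*(s^2+9))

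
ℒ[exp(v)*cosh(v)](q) (q - 1)/(q*(q - 2))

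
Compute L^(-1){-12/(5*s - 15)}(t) -12*exp(3*t)/5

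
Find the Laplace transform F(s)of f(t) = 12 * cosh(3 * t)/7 12 * s/(7 * (s^2 - 9))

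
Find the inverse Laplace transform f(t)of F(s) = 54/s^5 9 * t^4/4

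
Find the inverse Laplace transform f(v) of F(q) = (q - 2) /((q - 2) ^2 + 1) exp(2*v)*cos(v) 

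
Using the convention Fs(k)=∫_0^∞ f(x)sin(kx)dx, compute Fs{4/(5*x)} 2*pi/5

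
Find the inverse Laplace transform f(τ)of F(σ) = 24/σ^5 τ^4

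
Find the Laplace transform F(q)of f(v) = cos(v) q/(q^2 + 1)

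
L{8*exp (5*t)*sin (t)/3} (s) 8/ (3*( (s - 5)^2 + 1))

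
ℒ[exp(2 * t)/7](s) 1/(7 * (s - 2))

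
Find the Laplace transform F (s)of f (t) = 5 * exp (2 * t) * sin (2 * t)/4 5/ (2 * ( (s - 2)^2 + 4))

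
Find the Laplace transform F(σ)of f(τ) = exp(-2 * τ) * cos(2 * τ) (σ+2)/((σ+2)^2+4)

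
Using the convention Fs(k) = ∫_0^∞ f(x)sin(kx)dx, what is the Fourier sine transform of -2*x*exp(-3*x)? -12*k/(k^2+9)^2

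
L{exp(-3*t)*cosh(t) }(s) (s + 3) /((s + 3) ^2 - 1) 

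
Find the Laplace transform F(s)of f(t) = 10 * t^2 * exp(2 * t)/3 20/(3 * (s - 2)^3)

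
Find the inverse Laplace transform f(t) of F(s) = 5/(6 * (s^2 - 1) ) 5 * sinh(t) /6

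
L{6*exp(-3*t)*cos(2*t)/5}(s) 6*(s + 3)/(5*((s + 3)^2 + 4))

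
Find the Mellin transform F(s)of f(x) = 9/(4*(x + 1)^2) -9*pi*(s - 1)/(4*sin(pi*s))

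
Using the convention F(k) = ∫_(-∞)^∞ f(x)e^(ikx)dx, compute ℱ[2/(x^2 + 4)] pi * exp(-2 * Abs(k))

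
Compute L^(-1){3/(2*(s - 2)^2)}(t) 3*t*exp(2*t)/2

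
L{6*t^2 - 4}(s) 12/s^3 - 4/s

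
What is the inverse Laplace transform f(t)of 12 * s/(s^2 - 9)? 12 * cosh(3 * t)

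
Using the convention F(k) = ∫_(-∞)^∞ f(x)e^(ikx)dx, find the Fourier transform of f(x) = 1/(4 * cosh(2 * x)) pi/(8 * cosh(pi * k/4))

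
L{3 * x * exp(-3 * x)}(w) 3/(w + 3)^2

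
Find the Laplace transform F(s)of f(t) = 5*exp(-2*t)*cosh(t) 5*(s + 2)/((s + 2)^2 - 1)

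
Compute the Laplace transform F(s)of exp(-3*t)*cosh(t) (s + 3)/((s + 3)^2 - 1)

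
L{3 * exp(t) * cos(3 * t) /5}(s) 3 * (s - 1) /(5 * ((s - 1) ^2+9) ) 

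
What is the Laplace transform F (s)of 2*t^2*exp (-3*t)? 4/ (s + 3)^3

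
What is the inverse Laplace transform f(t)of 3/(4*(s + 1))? 3*exp(-t)/4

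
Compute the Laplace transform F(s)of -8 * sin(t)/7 -8/(7 * s^2 + 7)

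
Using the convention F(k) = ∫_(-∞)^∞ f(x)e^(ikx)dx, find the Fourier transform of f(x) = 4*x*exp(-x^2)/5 2*I*sqrt(pi)*k*exp(-k^2/4)/5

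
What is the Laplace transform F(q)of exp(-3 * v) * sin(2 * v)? 2/((q + 3)^2 + 4)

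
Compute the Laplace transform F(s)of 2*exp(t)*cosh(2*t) 2*(s - 1)/((s - 1)^2 - 4)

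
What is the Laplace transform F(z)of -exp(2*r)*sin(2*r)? -2/((z - 2)^2 + 4)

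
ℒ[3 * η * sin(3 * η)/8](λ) 9 * λ/(4 * (λ^2 + 9)^2)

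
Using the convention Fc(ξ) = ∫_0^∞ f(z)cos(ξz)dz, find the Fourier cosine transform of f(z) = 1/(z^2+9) pi*exp(-3*ξ)/6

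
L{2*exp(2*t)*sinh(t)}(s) 2/((s - 2)^2 - 1)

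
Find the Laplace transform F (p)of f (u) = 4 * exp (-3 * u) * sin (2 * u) 8/ ( (p + 3)^2 + 4)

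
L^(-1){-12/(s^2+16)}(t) -3 * sin(4 * t)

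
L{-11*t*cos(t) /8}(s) 11*(1 - s^2) /(8*(s^2 + 1) ^2) 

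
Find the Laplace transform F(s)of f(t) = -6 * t -6/s^2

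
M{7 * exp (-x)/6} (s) 7 * gamma (s)/6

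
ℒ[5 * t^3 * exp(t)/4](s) 15/(2 * (s - 1)^4)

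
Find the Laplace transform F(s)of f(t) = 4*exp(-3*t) 4/(s + 3)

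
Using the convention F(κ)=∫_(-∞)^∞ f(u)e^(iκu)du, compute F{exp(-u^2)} sqrt(pi)*exp(-κ^2/4)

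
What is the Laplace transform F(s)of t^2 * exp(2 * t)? 2/(s - 2)^3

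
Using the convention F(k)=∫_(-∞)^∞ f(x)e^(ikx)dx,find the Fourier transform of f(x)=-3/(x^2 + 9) -pi * exp(-3 * Abs(k))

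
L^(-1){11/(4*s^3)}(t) 11*t^2/8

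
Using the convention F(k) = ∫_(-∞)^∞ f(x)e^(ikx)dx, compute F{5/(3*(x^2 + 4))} 5*pi*exp(-2*Abs(k))/6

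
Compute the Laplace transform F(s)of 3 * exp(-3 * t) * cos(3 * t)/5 3 * (s + 3)/(5 * ((s + 3)^2 + 9))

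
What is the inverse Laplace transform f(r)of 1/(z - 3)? exp(3*r)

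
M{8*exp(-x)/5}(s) 8*gamma(s)/5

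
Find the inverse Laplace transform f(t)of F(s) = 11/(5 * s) 11/5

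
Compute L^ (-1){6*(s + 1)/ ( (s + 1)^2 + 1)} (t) 6*exp (-t)*cos (t)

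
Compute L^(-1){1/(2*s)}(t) 1/2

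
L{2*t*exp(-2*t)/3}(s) 2/(3*(s + 2)^2)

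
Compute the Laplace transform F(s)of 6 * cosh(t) 6 * s/(s^2 - 1)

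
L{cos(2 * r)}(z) z/(z^2+4)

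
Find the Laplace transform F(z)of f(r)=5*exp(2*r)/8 5/(8*(z - 2))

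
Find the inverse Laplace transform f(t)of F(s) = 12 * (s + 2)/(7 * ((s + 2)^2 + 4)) 12 * exp(-2 * t) * cos(2 * t)/7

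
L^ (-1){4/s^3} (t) 2 * t^2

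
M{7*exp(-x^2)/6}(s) 7*gamma(s/2)/12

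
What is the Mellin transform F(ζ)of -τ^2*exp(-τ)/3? -gamma(ζ + 2)/3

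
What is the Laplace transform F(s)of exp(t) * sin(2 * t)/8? 1/(4 * ((s - 1)^2+4))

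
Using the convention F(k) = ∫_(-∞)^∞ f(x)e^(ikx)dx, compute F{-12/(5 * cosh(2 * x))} -6 * pi/(5 * cosh(pi * k/4))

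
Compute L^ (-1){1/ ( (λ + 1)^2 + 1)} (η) exp (-η)*sin (η)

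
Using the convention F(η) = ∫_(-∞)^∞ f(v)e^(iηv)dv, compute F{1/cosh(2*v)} pi/(2*cosh(pi*η/4))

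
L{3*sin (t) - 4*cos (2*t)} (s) 3/ (s^2 + 1) - 4*s/ (s^2 + 4)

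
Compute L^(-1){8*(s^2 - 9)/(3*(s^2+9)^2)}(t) 8*t*cos(3*t)/3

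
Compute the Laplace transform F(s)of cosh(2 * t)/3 s/(3 * (s^2-4))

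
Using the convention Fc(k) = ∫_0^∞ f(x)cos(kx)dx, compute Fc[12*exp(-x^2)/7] 6*sqrt(pi)*exp(-k^2/4)/7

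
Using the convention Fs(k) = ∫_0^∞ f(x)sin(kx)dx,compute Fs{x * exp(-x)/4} k/(2 * (k^2 + 1)^2)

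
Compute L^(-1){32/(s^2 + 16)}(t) 8*sin(4*t)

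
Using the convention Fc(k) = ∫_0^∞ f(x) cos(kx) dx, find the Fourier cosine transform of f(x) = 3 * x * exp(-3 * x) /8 3 * (9 - k^2) /(8 * (k^2 + 9) ^2) 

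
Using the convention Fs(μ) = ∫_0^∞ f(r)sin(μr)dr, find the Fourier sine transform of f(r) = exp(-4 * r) μ/(μ^2+16)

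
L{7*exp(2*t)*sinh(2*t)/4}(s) 7/(2*s*(s - 4))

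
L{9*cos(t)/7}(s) 9*s/(7*(s^2 + 1))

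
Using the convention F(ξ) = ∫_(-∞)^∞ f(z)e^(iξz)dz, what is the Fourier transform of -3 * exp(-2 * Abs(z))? -12/(ξ^2 + 4)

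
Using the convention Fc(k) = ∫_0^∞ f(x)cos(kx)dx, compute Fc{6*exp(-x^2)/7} 3*sqrt(pi)*exp(-k^2/4)/7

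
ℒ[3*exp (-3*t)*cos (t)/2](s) 3*(s + 3)/ (2*( (s + 3)^2 + 1))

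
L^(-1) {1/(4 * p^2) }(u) u/4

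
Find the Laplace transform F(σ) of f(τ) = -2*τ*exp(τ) -2/(σ - 1) ^2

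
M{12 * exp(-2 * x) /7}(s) 12 * gamma(s) /(7 * 2^s) 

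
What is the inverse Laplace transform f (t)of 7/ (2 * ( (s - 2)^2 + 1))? 7 * exp (2 * t) * sin (t)/2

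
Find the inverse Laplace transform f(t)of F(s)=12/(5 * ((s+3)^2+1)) 12 * exp(-3 * t) * sin(t)/5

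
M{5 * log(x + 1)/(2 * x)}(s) -5 * pi * csc(pi * s)/(2 * s - 2)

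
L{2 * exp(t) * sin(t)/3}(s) 2/(3 * ((s - 1)^2 + 1))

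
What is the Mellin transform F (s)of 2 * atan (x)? -pi * sec (pi * s/2)/s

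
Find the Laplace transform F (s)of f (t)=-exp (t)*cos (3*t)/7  (1 - s)/ (7*( (s - 1)^2 + 9))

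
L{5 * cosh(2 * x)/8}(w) 5 * w/(8 * (w^2 - 4))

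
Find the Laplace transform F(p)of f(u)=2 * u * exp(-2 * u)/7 2/(7 * (p + 2)^2)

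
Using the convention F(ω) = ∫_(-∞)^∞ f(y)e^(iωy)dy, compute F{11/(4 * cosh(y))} 11 * pi/(4 * cosh(pi * ω/2))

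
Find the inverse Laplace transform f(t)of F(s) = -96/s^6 -4*t^5/5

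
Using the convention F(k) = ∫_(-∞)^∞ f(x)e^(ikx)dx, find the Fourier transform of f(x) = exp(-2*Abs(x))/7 4/(7*(k^2 + 4))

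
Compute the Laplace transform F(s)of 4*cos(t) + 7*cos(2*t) 7*s/(s^2 + 4) + 4*s/(s^2 + 1)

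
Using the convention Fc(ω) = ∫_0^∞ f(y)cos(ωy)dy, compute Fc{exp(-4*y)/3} 4/(3*(ω^2+16))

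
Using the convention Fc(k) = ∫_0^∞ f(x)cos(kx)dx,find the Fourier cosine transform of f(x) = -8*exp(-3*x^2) -4*sqrt(3)*sqrt(pi)*exp(-k^2/12)/3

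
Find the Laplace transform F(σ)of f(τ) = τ σ^(-2)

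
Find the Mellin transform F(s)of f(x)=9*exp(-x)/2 9*gamma(s)/2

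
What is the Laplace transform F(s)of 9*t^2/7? 18/(7*s^3)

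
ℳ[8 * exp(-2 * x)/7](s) 2^(3 - s) * gamma(s)/7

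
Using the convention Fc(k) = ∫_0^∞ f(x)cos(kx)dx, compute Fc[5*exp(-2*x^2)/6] 5*sqrt(2)*sqrt(pi)*exp(-k^2/8)/24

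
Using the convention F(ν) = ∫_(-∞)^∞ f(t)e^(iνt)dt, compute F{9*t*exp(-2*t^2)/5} 9*sqrt(2)*I*sqrt(pi)*ν*exp(-ν^2/8)/40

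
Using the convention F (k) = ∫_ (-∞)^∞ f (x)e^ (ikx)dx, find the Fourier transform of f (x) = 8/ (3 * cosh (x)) 8 * pi/ (3 * cosh (pi * k/2))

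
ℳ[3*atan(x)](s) -3*pi*sec(pi*s/2)/(2*s)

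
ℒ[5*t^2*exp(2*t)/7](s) 10/(7*(s - 2)^3)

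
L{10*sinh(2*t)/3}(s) 20/(3*(s^2 - 4))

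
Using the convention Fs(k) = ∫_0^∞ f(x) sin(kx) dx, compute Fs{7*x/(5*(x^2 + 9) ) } 7*pi*exp(-3*k) /10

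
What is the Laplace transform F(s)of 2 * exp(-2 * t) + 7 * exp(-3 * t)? 7/(s + 3) + 2/(s + 2)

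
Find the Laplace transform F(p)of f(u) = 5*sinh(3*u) 15/(p^2 - 9)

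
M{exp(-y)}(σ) gamma(σ)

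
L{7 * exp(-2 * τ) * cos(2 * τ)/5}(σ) 7 * (σ + 2)/(5 * ((σ + 2)^2 + 4))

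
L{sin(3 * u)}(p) 3/(p^2 + 9)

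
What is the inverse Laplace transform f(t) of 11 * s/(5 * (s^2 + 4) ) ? 11 * cos(2 * t) /5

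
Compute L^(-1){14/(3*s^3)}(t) 7*t^2/3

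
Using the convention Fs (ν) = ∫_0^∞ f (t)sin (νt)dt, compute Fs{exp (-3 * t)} ν/ (ν^2+9)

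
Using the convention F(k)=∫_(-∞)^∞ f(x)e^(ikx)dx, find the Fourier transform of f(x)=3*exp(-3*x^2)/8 sqrt(3)*sqrt(pi)*exp(-k^2/12)/8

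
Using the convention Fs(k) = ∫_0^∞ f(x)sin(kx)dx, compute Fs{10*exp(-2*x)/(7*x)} 10*atan(k/2)/7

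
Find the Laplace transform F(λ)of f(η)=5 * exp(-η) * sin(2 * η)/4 5/(2 * ((λ + 1)^2 + 4))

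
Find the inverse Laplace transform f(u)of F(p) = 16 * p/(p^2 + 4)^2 4 * u * sin(2 * u)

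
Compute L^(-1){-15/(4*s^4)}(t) -5*t^3/8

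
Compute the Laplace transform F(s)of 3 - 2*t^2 3/s - 4/s^3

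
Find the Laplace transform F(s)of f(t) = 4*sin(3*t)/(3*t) 4*atan(3/s)/3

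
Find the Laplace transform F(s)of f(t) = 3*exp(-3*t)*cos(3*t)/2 3*(s + 3)/(2*((s + 3)^2 + 9))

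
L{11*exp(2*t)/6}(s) 11/(6*(s - 2))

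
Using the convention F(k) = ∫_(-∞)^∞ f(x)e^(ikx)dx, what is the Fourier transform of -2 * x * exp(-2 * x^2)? -sqrt(2) * I * sqrt(pi) * k * exp(-k^2/8)/4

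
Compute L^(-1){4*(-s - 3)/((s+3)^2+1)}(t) -4*exp(-3*t)*cos(t)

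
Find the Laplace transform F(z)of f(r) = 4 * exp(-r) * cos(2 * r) 4 * (z + 1)/((z + 1)^2 + 4)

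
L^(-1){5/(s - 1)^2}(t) 5 * t * exp(t)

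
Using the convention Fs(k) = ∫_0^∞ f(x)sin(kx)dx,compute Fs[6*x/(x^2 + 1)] 3*pi*exp(-k)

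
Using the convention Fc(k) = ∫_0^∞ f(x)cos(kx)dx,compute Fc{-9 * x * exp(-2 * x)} 9 * (k^2 - 4)/(k^2 + 4)^2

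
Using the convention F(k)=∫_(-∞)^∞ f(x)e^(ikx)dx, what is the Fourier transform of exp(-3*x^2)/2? sqrt(3)*sqrt(pi)*exp(-k^2/12)/6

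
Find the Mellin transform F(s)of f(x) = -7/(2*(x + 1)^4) 7*pi*(s - 3)*(s - 2)*(s - 1)/(12*sin(pi*s))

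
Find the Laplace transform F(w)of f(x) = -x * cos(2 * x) (4 - w^2)/(w^2 + 4)^2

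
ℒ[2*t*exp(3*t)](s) 2/(s - 3)^2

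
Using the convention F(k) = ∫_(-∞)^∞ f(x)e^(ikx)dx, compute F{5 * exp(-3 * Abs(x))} 30/(k^2 + 9)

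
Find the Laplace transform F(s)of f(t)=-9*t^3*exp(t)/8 -27/(4*(s - 1)^4)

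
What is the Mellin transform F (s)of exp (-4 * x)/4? gamma (s)/ (4 * 2^ (2 * s))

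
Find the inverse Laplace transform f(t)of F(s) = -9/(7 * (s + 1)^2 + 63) -3 * exp(-t) * sin(3 * t)/7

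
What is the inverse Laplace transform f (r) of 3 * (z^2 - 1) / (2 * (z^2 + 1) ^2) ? 3 * r * cos (r) /2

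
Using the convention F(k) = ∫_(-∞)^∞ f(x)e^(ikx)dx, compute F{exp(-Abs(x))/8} 1/(4*(k^2 + 1))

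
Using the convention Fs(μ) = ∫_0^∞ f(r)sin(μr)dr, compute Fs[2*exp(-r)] 2*μ/(μ^2+1)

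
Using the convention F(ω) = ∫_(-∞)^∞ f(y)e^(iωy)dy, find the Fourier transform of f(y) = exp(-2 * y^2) sqrt(2) * sqrt(pi) * exp(-ω^2/8)/2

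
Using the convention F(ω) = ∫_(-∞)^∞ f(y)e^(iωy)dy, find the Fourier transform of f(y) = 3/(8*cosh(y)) 3*pi/(8*cosh(pi*ω/2))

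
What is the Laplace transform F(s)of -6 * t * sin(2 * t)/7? -24 * s/(7 * (s^2+4)^2)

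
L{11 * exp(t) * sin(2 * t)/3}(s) 22/(3 * ((s - 1)^2 + 4))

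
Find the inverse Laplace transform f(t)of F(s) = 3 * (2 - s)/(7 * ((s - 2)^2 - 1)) -3 * exp(2 * t) * cosh(t)/7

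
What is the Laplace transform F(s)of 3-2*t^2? 3/s - 4/s^3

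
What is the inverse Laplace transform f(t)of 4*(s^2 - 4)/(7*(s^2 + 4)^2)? 4*t*cos(2*t)/7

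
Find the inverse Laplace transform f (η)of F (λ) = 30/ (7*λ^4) 5*η^3/7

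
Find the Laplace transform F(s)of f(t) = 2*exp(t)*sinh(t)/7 2/(7*s*(s - 2))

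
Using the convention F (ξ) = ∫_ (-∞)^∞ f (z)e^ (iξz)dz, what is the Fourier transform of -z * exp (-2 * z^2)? -sqrt (2) * I * sqrt (pi) * ξ * exp (-ξ^2/8)/8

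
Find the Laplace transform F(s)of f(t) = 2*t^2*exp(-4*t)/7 4/(7*(s + 4)^3)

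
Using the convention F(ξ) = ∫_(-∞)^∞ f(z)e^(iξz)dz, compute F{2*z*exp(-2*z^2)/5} sqrt(2)*I*sqrt(pi)*ξ*exp(-ξ^2/8)/20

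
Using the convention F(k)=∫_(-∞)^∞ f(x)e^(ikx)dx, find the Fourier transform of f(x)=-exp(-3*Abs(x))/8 -3/(4*k^2+36)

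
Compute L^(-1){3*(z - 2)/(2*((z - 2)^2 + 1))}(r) 3*exp(2*r)*cos(r)/2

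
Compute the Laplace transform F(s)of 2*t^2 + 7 7/s + 4/s^3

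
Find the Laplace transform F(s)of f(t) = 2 2/s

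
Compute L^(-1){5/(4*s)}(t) 5/4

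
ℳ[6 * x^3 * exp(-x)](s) 6 * gamma(s + 3)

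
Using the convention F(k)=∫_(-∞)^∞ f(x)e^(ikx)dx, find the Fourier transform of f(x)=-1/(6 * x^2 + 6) -pi * exp(-Abs(k))/6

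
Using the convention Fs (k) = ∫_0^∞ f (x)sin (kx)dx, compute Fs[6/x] 3 * pi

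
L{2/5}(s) 2/(5*s)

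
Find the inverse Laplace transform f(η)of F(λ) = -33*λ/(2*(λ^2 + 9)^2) -11*η*sin(3*η)/4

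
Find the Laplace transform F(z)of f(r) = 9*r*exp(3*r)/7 9/(7*(z - 3)^2)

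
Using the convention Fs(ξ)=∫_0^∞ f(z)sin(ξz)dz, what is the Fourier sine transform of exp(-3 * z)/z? atan(ξ/3)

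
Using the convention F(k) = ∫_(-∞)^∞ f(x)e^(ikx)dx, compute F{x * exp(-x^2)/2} I * sqrt(pi) * k * exp(-k^2/4)/4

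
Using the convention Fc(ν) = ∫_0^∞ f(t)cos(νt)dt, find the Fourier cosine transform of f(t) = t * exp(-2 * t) (4 - ν^2)/(ν^2 + 4)^2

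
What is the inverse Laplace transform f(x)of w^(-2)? x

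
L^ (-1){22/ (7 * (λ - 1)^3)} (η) 11 * η^2 * exp (η)/7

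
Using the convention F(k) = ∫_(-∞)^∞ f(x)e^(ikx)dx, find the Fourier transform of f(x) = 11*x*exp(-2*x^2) 11*sqrt(2)*I*sqrt(pi)*k*exp(-k^2/8)/8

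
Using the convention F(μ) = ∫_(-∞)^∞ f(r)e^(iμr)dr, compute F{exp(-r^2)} sqrt(pi)*exp(-μ^2/4)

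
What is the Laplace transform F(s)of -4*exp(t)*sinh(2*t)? -8/((s - 1)^2 - 4)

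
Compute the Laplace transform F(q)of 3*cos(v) 3*q/(q^2 + 1)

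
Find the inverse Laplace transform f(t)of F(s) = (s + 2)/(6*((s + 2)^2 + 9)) exp(-2*t)*cos(3*t)/6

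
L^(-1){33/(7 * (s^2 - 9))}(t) 11 * sinh(3 * t)/7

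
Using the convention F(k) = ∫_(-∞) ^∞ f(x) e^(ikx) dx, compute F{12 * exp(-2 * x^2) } 6 * sqrt(2) * sqrt(pi) * exp(-k^2/8) 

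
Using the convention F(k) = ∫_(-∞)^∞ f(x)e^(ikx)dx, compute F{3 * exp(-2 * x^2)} 3 * sqrt(2) * sqrt(pi) * exp(-k^2/8)/2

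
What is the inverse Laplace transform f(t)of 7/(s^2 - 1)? 7*sinh(t)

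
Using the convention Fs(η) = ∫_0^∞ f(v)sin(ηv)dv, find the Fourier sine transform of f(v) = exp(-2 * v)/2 η/(2 * (η^2 + 4))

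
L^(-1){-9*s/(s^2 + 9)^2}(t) -3*t*sin(3*t)/2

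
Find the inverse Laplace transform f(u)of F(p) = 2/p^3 u^2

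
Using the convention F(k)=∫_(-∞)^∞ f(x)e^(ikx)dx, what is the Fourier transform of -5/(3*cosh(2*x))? -5*pi/(6*cosh(pi*k/4))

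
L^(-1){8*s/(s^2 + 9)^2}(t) 4*t*sin(3*t)/3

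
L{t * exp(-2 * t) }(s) (s + 2) ^(-2) 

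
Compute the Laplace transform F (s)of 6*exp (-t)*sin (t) 6/ ( (s + 1)^2 + 1)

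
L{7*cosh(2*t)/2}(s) 7*s/(2*(s^2 - 4))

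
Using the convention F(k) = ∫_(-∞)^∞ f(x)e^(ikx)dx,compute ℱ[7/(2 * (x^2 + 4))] 7 * pi * exp(-2 * Abs(k))/4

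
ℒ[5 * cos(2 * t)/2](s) 5 * s/(2 * (s^2+4))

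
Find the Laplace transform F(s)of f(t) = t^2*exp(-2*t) 2/(s + 2)^3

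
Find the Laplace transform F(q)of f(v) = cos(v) q/(q^2 + 1)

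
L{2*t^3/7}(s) 12/(7*s^4)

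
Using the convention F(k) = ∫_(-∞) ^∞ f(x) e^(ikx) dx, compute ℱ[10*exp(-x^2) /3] 10*sqrt(pi)*exp(-k^2/4) /3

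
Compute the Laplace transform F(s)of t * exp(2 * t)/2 1/(2 * (s - 2)^2)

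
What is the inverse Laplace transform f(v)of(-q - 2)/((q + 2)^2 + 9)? -exp(-2*v)*cos(3*v)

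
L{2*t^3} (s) 12/s^4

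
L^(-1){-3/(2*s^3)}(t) -3*t^2/4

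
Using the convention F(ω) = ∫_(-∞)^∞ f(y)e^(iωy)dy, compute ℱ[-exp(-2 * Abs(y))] -4/(ω^2 + 4)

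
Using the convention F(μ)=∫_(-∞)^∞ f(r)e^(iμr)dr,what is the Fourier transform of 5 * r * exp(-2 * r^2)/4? 5 * sqrt(2) * I * sqrt(pi) * μ * exp(-μ^2/8)/32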